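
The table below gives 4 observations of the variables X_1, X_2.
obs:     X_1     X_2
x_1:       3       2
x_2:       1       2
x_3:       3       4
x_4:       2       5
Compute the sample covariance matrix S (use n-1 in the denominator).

Step 1 — column means:
  mean(X_1) = (3 + 1 + 3 + 2) / 4 = 9/4 = 2.25
  mean(X_2) = (2 + 2 + 4 + 5) / 4 = 13/4 = 3.25

Step 2 — sample covariance S[i,j] = (1/(n-1)) · Σ_k (x_{k,i} - mean_i) · (x_{k,j} - mean_j), with n-1 = 3.
  S[X_1,X_1] = ((0.75)·(0.75) + (-1.25)·(-1.25) + (0.75)·(0.75) + (-0.25)·(-0.25)) / 3 = 2.75/3 = 0.9167
  S[X_1,X_2] = ((0.75)·(-1.25) + (-1.25)·(-1.25) + (0.75)·(0.75) + (-0.25)·(1.75)) / 3 = 0.75/3 = 0.25
  S[X_2,X_2] = ((-1.25)·(-1.25) + (-1.25)·(-1.25) + (0.75)·(0.75) + (1.75)·(1.75)) / 3 = 6.75/3 = 2.25

S is symmetric (S[j,i] = S[i,j]). Assembling:

S = [[0.9167, 0.25],
 [0.25, 2.25]]


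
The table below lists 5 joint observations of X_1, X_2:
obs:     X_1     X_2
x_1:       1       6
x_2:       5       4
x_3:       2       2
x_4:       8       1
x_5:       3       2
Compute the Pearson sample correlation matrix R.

Step 1 — column means:
  mean(X_1) = (1 + 5 + 2 + 8 + 3) / 5 = 19/5 = 3.8
  mean(X_2) = (6 + 4 + 2 + 1 + 2) / 5 = 15/5 = 3

Step 2 — sample variances and covariances s[i,j] = (1/(n-1)) · Σ_k (x_{k,i} - mean_i) · (x_{k,j} - mean_j), with n-1 = 4:
  s[X_1,X_1] = ((-2.8)·(-2.8) + (1.2)·(1.2) + (-1.8)·(-1.8) + (4.2)·(4.2) + (-0.8)·(-0.8)) / 4 = 30.8/4 = 7.7
  s[X_1,X_2] = ((-2.8)·(3) + (1.2)·(1) + (-1.8)·(-1) + (4.2)·(-2) + (-0.8)·(-1)) / 4 = -13/4 = -3.25
  s[X_2,X_2] = ((3)·(3) + (1)·(1) + (-1)·(-1) + (-2)·(-2) + (-1)·(-1)) / 4 = 16/4 = 4
  Sample standard deviations s_i = √(s[i,i]):
  s(X_1) = √(7.7) = 2.7749
  s(X_2) = √(4) = 2

Step 3 — r_{ij} = s_{ij} / (s_i · s_j):
  r[X_1,X_1] = 1 (diagonal).
  r[X_1,X_2] = -3.25 / (2.7749 · 2) = -3.25 / 5.5498 = -0.5856
  r[X_2,X_2] = 1 (diagonal).

R is symmetric with unit diagonal. Assembling:

R = [[1, -0.5856],
 [-0.5856, 1]]


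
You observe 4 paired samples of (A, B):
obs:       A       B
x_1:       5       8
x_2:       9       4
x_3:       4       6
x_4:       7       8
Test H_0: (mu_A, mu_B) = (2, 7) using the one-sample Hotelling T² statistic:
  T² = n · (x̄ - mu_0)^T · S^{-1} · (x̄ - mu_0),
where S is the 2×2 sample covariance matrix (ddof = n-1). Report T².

Step 1 — sample mean vector:
  mean(A) = (5 + 9 + 4 + 7) / 4 = 25/4 = 6.25
  mean(B) = (8 + 4 + 6 + 8) / 4 = 26/4 = 6.5
  x̄ = (6.25, 6.5),  deviation x̄ - mu_0 = (6.25, 6.5) - (2, 7) = (4.25, -0.5).

Step 2 — sample covariance matrix, S[i,j] = (1/(n-1)) · Σ_k (x_{k,i} - mean_i) · (x_{k,j} - mean_j), divisor n-1 = 3:
  S[A,A] = ((-1.25)·(-1.25) + (2.75)·(2.75) + (-2.25)·(-2.25) + (0.75)·(0.75)) / 3 = 14.75/3 = 4.9167
  S[A,B] = ((-1.25)·(1.5) + (2.75)·(-2.5) + (-2.25)·(-0.5) + (0.75)·(1.5)) / 3 = -6.5/3 = -2.1667
  S[B,B] = ((1.5)·(1.5) + (-2.5)·(-2.5) + (-0.5)·(-0.5) + (1.5)·(1.5)) / 3 = 11/3 = 3.6667
  S = [[4.9167, -2.1667],
 [-2.1667, 3.6667]].

Step 3 — invert S. det(S) = 4.9167·3.6667 - (-2.1667)² = 13.3333.
  S^{-1} = (1/det) · [[d, -b], [-b, a]] = [[0.275, 0.1625],
 [0.1625, 0.3688]].

Step 4 — quadratic form (x̄ - mu_0)^T · S^{-1} · (x̄ - mu_0):
  S^{-1} · (x̄ - mu_0) = (1.0875, 0.5063),
  (x̄ - mu_0)^T · [...] = (4.25)·(1.0875) + (-0.5)·(0.5063) = 4.3688.

Step 5 — scale by n: T² = 4 · 4.3688 = 17.475.

T² ≈ 17.475


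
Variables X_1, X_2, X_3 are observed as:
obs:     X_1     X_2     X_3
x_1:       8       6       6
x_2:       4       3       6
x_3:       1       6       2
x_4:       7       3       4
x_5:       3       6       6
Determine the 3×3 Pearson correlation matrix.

Step 1 — column means:
  mean(X_1) = (8 + 4 + 1 + 7 + 3) / 5 = 23/5 = 4.6
  mean(X_2) = (6 + 3 + 6 + 3 + 6) / 5 = 24/5 = 4.8
  mean(X_3) = (6 + 6 + 2 + 4 + 6) / 5 = 24/5 = 4.8

Step 2 — sample variances and covariances s[i,j] = (1/(n-1)) · Σ_k (x_{k,i} - mean_i) · (x_{k,j} - mean_j), with n-1 = 4:
  s[X_1,X_1] = ((3.4)·(3.4) + (-0.6)·(-0.6) + (-3.6)·(-3.6) + (2.4)·(2.4) + (-1.6)·(-1.6)) / 4 = 33.2/4 = 8.3
  s[X_1,X_2] = ((3.4)·(1.2) + (-0.6)·(-1.8) + (-3.6)·(1.2) + (2.4)·(-1.8) + (-1.6)·(1.2)) / 4 = -5.4/4 = -1.35
  s[X_1,X_3] = ((3.4)·(1.2) + (-0.6)·(1.2) + (-3.6)·(-2.8) + (2.4)·(-0.8) + (-1.6)·(1.2)) / 4 = 9.6/4 = 2.4
  s[X_2,X_2] = ((1.2)·(1.2) + (-1.8)·(-1.8) + (1.2)·(1.2) + (-1.8)·(-1.8) + (1.2)·(1.2)) / 4 = 10.8/4 = 2.7
  s[X_2,X_3] = ((1.2)·(1.2) + (-1.8)·(1.2) + (1.2)·(-2.8) + (-1.8)·(-0.8) + (1.2)·(1.2)) / 4 = -1.2/4 = -0.3
  s[X_3,X_3] = ((1.2)·(1.2) + (1.2)·(1.2) + (-2.8)·(-2.8) + (-0.8)·(-0.8) + (1.2)·(1.2)) / 4 = 12.8/4 = 3.2
  Sample standard deviations s_i = √(s[i,i]):
  s(X_1) = √(8.3) = 2.881
  s(X_2) = √(2.7) = 1.6432
  s(X_3) = √(3.2) = 1.7889

Step 3 — r_{ij} = s_{ij} / (s_i · s_j):
  r[X_1,X_1] = 1 (diagonal).
  r[X_1,X_2] = -1.35 / (2.881 · 1.6432) = -1.35 / 4.7339 = -0.2852
  r[X_1,X_3] = 2.4 / (2.881 · 1.7889) = 2.4 / 5.1536 = 0.4657
  r[X_2,X_2] = 1 (diagonal).
  r[X_2,X_3] = -0.3 / (1.6432 · 1.7889) = -0.3 / 2.9394 = -0.1021
  r[X_3,X_3] = 1 (diagonal).

R is symmetric with unit diagonal. Assembling:

R = [[1, -0.2852, 0.4657],
 [-0.2852, 1, -0.1021],
 [0.4657, -0.1021, 1]]


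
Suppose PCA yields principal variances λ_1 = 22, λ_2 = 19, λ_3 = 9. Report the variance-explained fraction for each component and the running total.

Step 1 — total variance = trace(Sigma) = Σ λ_i = 22 + 19 + 9 = 50.

Step 2 — fraction explained by component i = λ_i / Σ λ:
  PC1: 22/50 = 0.44
  PC2: 19/50 = 0.38
  PC3: 9/50 = 0.18

Step 3 — cumulative fraction after k components = (λ_1 + ... + λ_k) / Σ λ:
  k = 1: 22/50 = 0.44
  k = 2: (22 + 19)/50 = 41/50 = 0.82
  k = 3: (22 + 19 + 9)/50 = 50/50 = 1

Summary (fraction, with percent):

explained: PC1 0.44 (44%), PC2 0.38 (38%), PC3 0.18 (18%);  cumulative: 0.44, 0.82, 1


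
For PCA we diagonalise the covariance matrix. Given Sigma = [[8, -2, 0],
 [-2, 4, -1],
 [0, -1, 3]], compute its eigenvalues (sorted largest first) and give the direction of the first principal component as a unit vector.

Step 1 — characteristic polynomial p(λ) = det(λI - Sigma) = λ³ - tr·λ² + c_1·λ - det, where tr = trace, c_1 = sum of the principal 2×2 minors, det = det(Sigma):
  tr = 8 + 4 + 3 = 15,
  c_1 = (8·4 - (-2)²) + (8·3 - (0)²) + (4·3 - (-1)²) = 28 + 24 + 11 = 63,
  det = 8·(4·3 - (-1)²) - (-2)·((-2)·3 - (-1)·(0)) + (0)·((-2)·(-1) - 4·(0)) = 8·(11) - (-2)·(-6) + (0)·(2) = 76.
  So p(λ) = λ³ - 15λ² + 63λ - 76.
Step 2 — look for an integer root (rational root theorem: any rational root is an integer divisor of 76). Testing λ = 4:
  p(4) = 64 - 240 + 252 - 76 = 0  ✓
  Dividing out (λ - 4): p(λ) = (λ - 4)(λ² - 11λ + 19).
Step 3 — remaining eigenvalues from the quadratic λ² - 11λ + 19 = 0:
  Δ = 11² - 4·19 = 121 - 76 = 45,  λ = (11 ± √45)/2 = (11 ± 6.7082)/2 ≈ 8.8541 or 2.1459.
  Sorted: λ_1 = 8.8541,  λ_2 = 4,  λ_3 = 2.1459  (check: sum = 15 = tr ✓).

Step 4 — unit eigenvector for λ_1 ≈ 8.8541: v spans the null space of (Sigma - λ_1 I), whose rows are
  r_1 = (-0.8541, -2, 0),  r_2 = (-2, -4.8541, -1),  r_3 = (0, -1, -5.8541).
  v is orthogonal to every row, so take v ∝ r_2 × r_3 = ((-4.8541)·(-5.8541) - (-1)·(-1), (-1)·(0) - (-2)·(-5.8541), (-2)·(-1) - (-4.8541)·(0)) ≈ (27.4164, -11.7082, 2).
  Let u = (27.4164, -11.7082, 2).
  ||u|| = √((27.4164)² + (-11.7082)² + (2)²) = √(892.7415) ≈ 29.8788,  v_1 = u/||u|| ≈ (0.9176, -0.3919, 0.0669) (||v_1|| = 1).

λ_1 = 8.8541,  λ_2 = 4,  λ_3 = 2.1459;  v_1 ≈ (0.9176, -0.3919, 0.0669)


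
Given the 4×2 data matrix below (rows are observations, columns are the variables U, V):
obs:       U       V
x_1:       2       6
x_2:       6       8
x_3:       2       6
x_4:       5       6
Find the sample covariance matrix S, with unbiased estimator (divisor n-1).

Step 1 — column means:
  mean(U) = (2 + 6 + 2 + 5) / 4 = 15/4 = 3.75
  mean(V) = (6 + 8 + 6 + 6) / 4 = 26/4 = 6.5

Step 2 — sample covariance S[i,j] = (1/(n-1)) · Σ_k (x_{k,i} - mean_i) · (x_{k,j} - mean_j), with n-1 = 3.
  S[U,U] = ((-1.75)·(-1.75) + (2.25)·(2.25) + (-1.75)·(-1.75) + (1.25)·(1.25)) / 3 = 12.75/3 = 4.25
  S[U,V] = ((-1.75)·(-0.5) + (2.25)·(1.5) + (-1.75)·(-0.5) + (1.25)·(-0.5)) / 3 = 4.5/3 = 1.5
  S[V,V] = ((-0.5)·(-0.5) + (1.5)·(1.5) + (-0.5)·(-0.5) + (-0.5)·(-0.5)) / 3 = 3/3 = 1

S is symmetric (S[j,i] = S[i,j]). Assembling:

S = [[4.25, 1.5],
 [1.5, 1]]


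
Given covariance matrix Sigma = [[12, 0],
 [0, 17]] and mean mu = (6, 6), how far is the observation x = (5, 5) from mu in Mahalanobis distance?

Step 1 — centre the observation: (x - mu) = (-1, -1).

Step 2 — invert Sigma. det(Sigma) = 12·17 - (0)² = 204.
  Sigma^{-1} = (1/det) · [[d, -b], [-b, a]] = [[0.0833, 0],
 [0, 0.0588]].

Step 3 — form the quadratic (x - mu)^T · Sigma^{-1} · (x - mu):
  Sigma^{-1} · (x - mu) = (-0.0833, -0.0588).
  (x - mu)^T · [Sigma^{-1} · (x - mu)] = (-1)·(-0.0833) + (-1)·(-0.0588) = 0.1422.

Step 4 — take square root: d = √(0.1422) ≈ 0.377.

d(x, mu) = √(0.1422) ≈ 0.377


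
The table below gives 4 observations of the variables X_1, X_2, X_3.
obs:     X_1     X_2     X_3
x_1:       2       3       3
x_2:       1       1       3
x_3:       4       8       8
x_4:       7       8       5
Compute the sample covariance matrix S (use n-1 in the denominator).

Step 1 — column means:
  mean(X_1) = (2 + 1 + 4 + 7) / 4 = 14/4 = 3.5
  mean(X_2) = (3 + 1 + 8 + 8) / 4 = 20/4 = 5
  mean(X_3) = (3 + 3 + 8 + 5) / 4 = 19/4 = 4.75

Step 2 — sample covariance S[i,j] = (1/(n-1)) · Σ_k (x_{k,i} - mean_i) · (x_{k,j} - mean_j), with n-1 = 3.
  S[X_1,X_1] = ((-1.5)·(-1.5) + (-2.5)·(-2.5) + (0.5)·(0.5) + (3.5)·(3.5)) / 3 = 21/3 = 7
  S[X_1,X_2] = ((-1.5)·(-2) + (-2.5)·(-4) + (0.5)·(3) + (3.5)·(3)) / 3 = 25/3 = 8.3333
  S[X_1,X_3] = ((-1.5)·(-1.75) + (-2.5)·(-1.75) + (0.5)·(3.25) + (3.5)·(0.25)) / 3 = 9.5/3 = 3.1667
  S[X_2,X_2] = ((-2)·(-2) + (-4)·(-4) + (3)·(3) + (3)·(3)) / 3 = 38/3 = 12.6667
  S[X_2,X_3] = ((-2)·(-1.75) + (-4)·(-1.75) + (3)·(3.25) + (3)·(0.25)) / 3 = 21/3 = 7
  S[X_3,X_3] = ((-1.75)·(-1.75) + (-1.75)·(-1.75) + (3.25)·(3.25) + (0.25)·(0.25)) / 3 = 16.75/3 = 5.5833

S is symmetric (S[j,i] = S[i,j]). Assembling:

S = [[7, 8.3333, 3.1667],
 [8.3333, 12.6667, 7],
 [3.1667, 7, 5.5833]]


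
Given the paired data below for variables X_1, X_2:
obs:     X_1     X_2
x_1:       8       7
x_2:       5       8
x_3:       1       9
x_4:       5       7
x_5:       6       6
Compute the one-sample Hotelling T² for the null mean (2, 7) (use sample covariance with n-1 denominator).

Step 1 — sample mean vector:
  mean(X_1) = (8 + 5 + 1 + 5 + 6) / 5 = 25/5 = 5
  mean(X_2) = (7 + 8 + 9 + 7 + 6) / 5 = 37/5 = 7.4
  x̄ = (5, 7.4),  deviation x̄ - mu_0 = (5, 7.4) - (2, 7) = (3, 0.4).

Step 2 — sample covariance matrix, S[i,j] = (1/(n-1)) · Σ_k (x_{k,i} - mean_i) · (x_{k,j} - mean_j), divisor n-1 = 4:
  S[X_1,X_1] = ((3)·(3) + (0)·(0) + (-4)·(-4) + (0)·(0) + (1)·(1)) / 4 = 26/4 = 6.5
  S[X_1,X_2] = ((3)·(-0.4) + (0)·(0.6) + (-4)·(1.6) + (0)·(-0.4) + (1)·(-1.4)) / 4 = -9/4 = -2.25
  S[X_2,X_2] = ((-0.4)·(-0.4) + (0.6)·(0.6) + (1.6)·(1.6) + (-0.4)·(-0.4) + (-1.4)·(-1.4)) / 4 = 5.2/4 = 1.3
  S = [[6.5, -2.25],
 [-2.25, 1.3]].

Step 3 — invert S. det(S) = 6.5·1.3 - (-2.25)² = 3.3875.
  S^{-1} = (1/det) · [[d, -b], [-b, a]] = [[0.3838, 0.6642],
 [0.6642, 1.9188]].

Step 4 — quadratic form (x̄ - mu_0)^T · S^{-1} · (x̄ - mu_0):
  S^{-1} · (x̄ - mu_0) = (1.417, 2.7601),
  (x̄ - mu_0)^T · [...] = (3)·(1.417) + (0.4)·(2.7601) = 5.355.

Step 5 — scale by n: T² = 5 · 5.355 = 26.7749.

T² ≈ 26.7749


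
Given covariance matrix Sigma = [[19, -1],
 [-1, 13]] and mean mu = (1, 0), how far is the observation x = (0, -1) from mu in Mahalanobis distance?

Step 1 — centre the observation: (x - mu) = (-1, -1).

Step 2 — invert Sigma. det(Sigma) = 19·13 - (-1)² = 246.
  Sigma^{-1} = (1/det) · [[d, -b], [-b, a]] = [[0.0528, 0.0041],
 [0.0041, 0.0772]].

Step 3 — form the quadratic (x - mu)^T · Sigma^{-1} · (x - mu):
  Sigma^{-1} · (x - mu) = (-0.0569, -0.0813).
  (x - mu)^T · [Sigma^{-1} · (x - mu)] = (-1)·(-0.0569) + (-1)·(-0.0813) = 0.1382.

Step 4 — take square root: d = √(0.1382) ≈ 0.3718.

d(x, mu) = √(0.1382) ≈ 0.3718


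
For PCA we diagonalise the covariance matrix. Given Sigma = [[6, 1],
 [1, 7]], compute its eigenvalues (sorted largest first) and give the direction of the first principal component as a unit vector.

Step 1 — characteristic polynomial of 2×2 Sigma:
  det(Sigma - λI) = λ² - trace · λ + det = 0.
  trace = 6 + 7 = 13, det = 6·7 - (1)² = 41.
Step 2 — discriminant:
  Δ = trace² - 4·det = 169 - 164 = 5.
Step 3 — eigenvalues:
  λ = (trace ± √Δ)/2 = (13 ± 2.2361)/2,
  λ_1 = 7.618,  λ_2 = 5.382.

Step 4 — unit eigenvector for λ_1: solve (Sigma - λ_1 I)v = 0. First row:
  (6 - 7.618)·v_x + (1)·v_y = 0, i.e. (-1.618)·v_x + (1)·v_y = 0,
  so v ∝ (b, λ_1 - a) = (1, 1.618) = u.
  ||u|| = √((1)² + (1.618)²) = √(3.618) ≈ 1.9021,
  v_1 = u/||u|| ≈ (0.5257, 0.8507) (||v_1|| = 1).

λ_1 = 7.618,  λ_2 = 5.382;  v_1 ≈ (0.5257, 0.8507)


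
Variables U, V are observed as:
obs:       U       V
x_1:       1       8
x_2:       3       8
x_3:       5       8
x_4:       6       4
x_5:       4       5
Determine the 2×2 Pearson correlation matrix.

Step 1 — column means:
  mean(U) = (1 + 3 + 5 + 6 + 4) / 5 = 19/5 = 3.8
  mean(V) = (8 + 8 + 8 + 4 + 5) / 5 = 33/5 = 6.6

Step 2 — sample variances and covariances s[i,j] = (1/(n-1)) · Σ_k (x_{k,i} - mean_i) · (x_{k,j} - mean_j), with n-1 = 4:
  s[U,U] = ((-2.8)·(-2.8) + (-0.8)·(-0.8) + (1.2)·(1.2) + (2.2)·(2.2) + (0.2)·(0.2)) / 4 = 14.8/4 = 3.7
  s[U,V] = ((-2.8)·(1.4) + (-0.8)·(1.4) + (1.2)·(1.4) + (2.2)·(-2.6) + (0.2)·(-1.6)) / 4 = -9.4/4 = -2.35
  s[V,V] = ((1.4)·(1.4) + (1.4)·(1.4) + (1.4)·(1.4) + (-2.6)·(-2.6) + (-1.6)·(-1.6)) / 4 = 15.2/4 = 3.8
  Sample standard deviations s_i = √(s[i,i]):
  s(U) = √(3.7) = 1.9235
  s(V) = √(3.8) = 1.9494

Step 3 — r_{ij} = s_{ij} / (s_i · s_j):
  r[U,U] = 1 (diagonal).
  r[U,V] = -2.35 / (1.9235 · 1.9494) = -2.35 / 3.7497 = -0.6267
  r[V,V] = 1 (diagonal).

R is symmetric with unit diagonal. Assembling:

R = [[1, -0.6267],
 [-0.6267, 1]]


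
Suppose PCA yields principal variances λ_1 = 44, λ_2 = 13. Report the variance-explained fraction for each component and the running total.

Step 1 — total variance = trace(Sigma) = Σ λ_i = 44 + 13 = 57.

Step 2 — fraction explained by component i = λ_i / Σ λ:
  PC1: 44/57 = 0.7719
  PC2: 13/57 = 0.2281

Step 3 — cumulative fraction after k components = (λ_1 + ... + λ_k) / Σ λ:
  k = 1: 44/57 = 0.7719
  k = 2: (44 + 13)/57 = 57/57 = 1

Summary (fraction, with percent):

explained: PC1 0.7719 (77.19%), PC2 0.2281 (22.81%);  cumulative: 0.7719, 1


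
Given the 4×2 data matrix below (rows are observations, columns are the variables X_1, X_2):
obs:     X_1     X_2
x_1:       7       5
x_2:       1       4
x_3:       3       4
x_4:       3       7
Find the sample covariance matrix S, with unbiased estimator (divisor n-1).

Step 1 — column means:
  mean(X_1) = (7 + 1 + 3 + 3) / 4 = 14/4 = 3.5
  mean(X_2) = (5 + 4 + 4 + 7) / 4 = 20/4 = 5

Step 2 — sample covariance S[i,j] = (1/(n-1)) · Σ_k (x_{k,i} - mean_i) · (x_{k,j} - mean_j), with n-1 = 3.
  S[X_1,X_1] = ((3.5)·(3.5) + (-2.5)·(-2.5) + (-0.5)·(-0.5) + (-0.5)·(-0.5)) / 3 = 19/3 = 6.3333
  S[X_1,X_2] = ((3.5)·(0) + (-2.5)·(-1) + (-0.5)·(-1) + (-0.5)·(2)) / 3 = 2/3 = 0.6667
  S[X_2,X_2] = ((0)·(0) + (-1)·(-1) + (-1)·(-1) + (2)·(2)) / 3 = 6/3 = 2

S is symmetric (S[j,i] = S[i,j]). Assembling:

S = [[6.3333, 0.6667],
 [0.6667, 2]]


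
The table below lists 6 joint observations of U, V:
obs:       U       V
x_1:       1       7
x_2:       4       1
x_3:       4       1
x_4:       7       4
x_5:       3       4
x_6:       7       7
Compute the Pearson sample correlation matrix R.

Step 1 — column means:
  mean(U) = (1 + 4 + 4 + 7 + 3 + 7) / 6 = 26/6 = 4.3333
  mean(V) = (7 + 1 + 1 + 4 + 4 + 7) / 6 = 24/6 = 4

Step 2 — sample variances and covariances s[i,j] = (1/(n-1)) · Σ_k (x_{k,i} - mean_i) · (x_{k,j} - mean_j), with n-1 = 5:
  s[U,U] = ((-3.3333)·(-3.3333) + (-0.3333)·(-0.3333) + (-0.3333)·(-0.3333) + (2.6667)·(2.6667) + (-1.3333)·(-1.3333) + (2.6667)·(2.6667)) / 5 = 27.3333/5 = 5.4667
  s[U,V] = ((-3.3333)·(3) + (-0.3333)·(-3) + (-0.3333)·(-3) + (2.6667)·(0) + (-1.3333)·(0) + (2.6667)·(3)) / 5 = 0/5 = 0
  s[V,V] = ((3)·(3) + (-3)·(-3) + (-3)·(-3) + (0)·(0) + (0)·(0) + (3)·(3)) / 5 = 36/5 = 7.2
  Sample standard deviations s_i = √(s[i,i]):
  s(U) = √(5.4667) = 2.3381
  s(V) = √(7.2) = 2.6833

Step 3 — r_{ij} = s_{ij} / (s_i · s_j):
  r[U,U] = 1 (diagonal).
  r[U,V] = 0 / (2.3381 · 2.6833) = 0 / 6.2738 = 0
  r[V,V] = 1 (diagonal).

R is symmetric with unit diagonal. Assembling:

R = [[1, 0],
 [0, 1]]


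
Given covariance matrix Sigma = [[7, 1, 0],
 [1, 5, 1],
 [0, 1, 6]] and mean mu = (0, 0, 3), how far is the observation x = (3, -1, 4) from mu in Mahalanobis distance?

Step 1 — centre the observation: (x - mu) = (3, -1, 1).

Step 2 — invert Sigma (cofactor / det for 3×3, or solve directly):
  Sigma^{-1} = [[0.1472, -0.0305, 0.0051],
 [-0.0305, 0.2132, -0.0355],
 [0.0051, -0.0355, 0.1726]].

Step 3 — form the quadratic (x - mu)^T · Sigma^{-1} · (x - mu):
  Sigma^{-1} · (x - mu) = (0.4772, -0.3401, 0.2234).
  (x - mu)^T · [Sigma^{-1} · (x - mu)] = (3)·(0.4772) + (-1)·(-0.3401) + (1)·(0.2234) = 1.9949.

Step 4 — take square root: d = √(1.9949) ≈ 1.4124.

d(x, mu) = √(1.9949) ≈ 1.4124


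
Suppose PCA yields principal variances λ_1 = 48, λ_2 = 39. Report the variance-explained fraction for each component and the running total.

Step 1 — total variance = trace(Sigma) = Σ λ_i = 48 + 39 = 87.

Step 2 — fraction explained by component i = λ_i / Σ λ:
  PC1: 48/87 = 0.5517
  PC2: 39/87 = 0.4483

Step 3 — cumulative fraction after k components = (λ_1 + ... + λ_k) / Σ λ:
  k = 1: 48/87 = 0.5517
  k = 2: (48 + 39)/87 = 87/87 = 1

Summary (fraction, with percent):

explained: PC1 0.5517 (55.17%), PC2 0.4483 (44.83%);  cumulative: 0.5517, 1


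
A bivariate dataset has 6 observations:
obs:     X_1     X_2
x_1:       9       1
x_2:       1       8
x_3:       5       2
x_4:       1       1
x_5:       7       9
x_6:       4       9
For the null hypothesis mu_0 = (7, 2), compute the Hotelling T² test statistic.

Step 1 — sample mean vector:
  mean(X_1) = (9 + 1 + 5 + 1 + 7 + 4) / 6 = 27/6 = 4.5
  mean(X_2) = (1 + 8 + 2 + 1 + 9 + 9) / 6 = 30/6 = 5
  x̄ = (4.5, 5),  deviation x̄ - mu_0 = (4.5, 5) - (7, 2) = (-2.5, 3).

Step 2 — sample covariance matrix, S[i,j] = (1/(n-1)) · Σ_k (x_{k,i} - mean_i) · (x_{k,j} - mean_j), divisor n-1 = 5:
  S[X_1,X_1] = ((4.5)·(4.5) + (-3.5)·(-3.5) + (0.5)·(0.5) + (-3.5)·(-3.5) + (2.5)·(2.5) + (-0.5)·(-0.5)) / 5 = 51.5/5 = 10.3
  S[X_1,X_2] = ((4.5)·(-4) + (-3.5)·(3) + (0.5)·(-3) + (-3.5)·(-4) + (2.5)·(4) + (-0.5)·(4)) / 5 = -8/5 = -1.6
  S[X_2,X_2] = ((-4)·(-4) + (3)·(3) + (-3)·(-3) + (-4)·(-4) + (4)·(4) + (4)·(4)) / 5 = 82/5 = 16.4
  S = [[10.3, -1.6],
 [-1.6, 16.4]].

Step 3 — invert S. det(S) = 10.3·16.4 - (-1.6)² = 166.36.
  S^{-1} = (1/det) · [[d, -b], [-b, a]] = [[0.0986, 0.0096],
 [0.0096, 0.0619]].

Step 4 — quadratic form (x̄ - mu_0)^T · S^{-1} · (x̄ - mu_0):
  S^{-1} · (x̄ - mu_0) = (-0.2176, 0.1617),
  (x̄ - mu_0)^T · [...] = (-2.5)·(-0.2176) + (3)·(0.1617) = 1.0291.

Step 5 — scale by n: T² = 6 · 1.0291 = 6.1746.

T² ≈ 6.1746


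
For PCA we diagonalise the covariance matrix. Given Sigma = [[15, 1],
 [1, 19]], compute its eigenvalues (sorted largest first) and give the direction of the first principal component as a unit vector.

Step 1 — characteristic polynomial of 2×2 Sigma:
  det(Sigma - λI) = λ² - trace · λ + det = 0.
  trace = 15 + 19 = 34, det = 15·19 - (1)² = 284.
Step 2 — discriminant:
  Δ = trace² - 4·det = 1156 - 1136 = 20.
Step 3 — eigenvalues:
  λ = (trace ± √Δ)/2 = (34 ± 4.4721)/2,
  λ_1 = 19.2361,  λ_2 = 14.7639.

Step 4 — unit eigenvector for λ_1: solve (Sigma - λ_1 I)v = 0. First row:
  (15 - 19.2361)·v_x + (1)·v_y = 0, i.e. (-4.2361)·v_x + (1)·v_y = 0,
  so v ∝ (b, λ_1 - a) = (1, 4.2361) = u.
  ||u|| = √((1)² + (4.2361)²) = √(18.9443) ≈ 4.3525,
  v_1 = u/||u|| ≈ (0.2298, 0.9732) (||v_1|| = 1).

λ_1 = 19.2361,  λ_2 = 14.7639;  v_1 ≈ (0.2298, 0.9732)


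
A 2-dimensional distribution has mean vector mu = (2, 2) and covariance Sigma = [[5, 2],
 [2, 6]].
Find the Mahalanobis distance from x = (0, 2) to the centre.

Step 1 — centre the observation: (x - mu) = (-2, 0).

Step 2 — invert Sigma. det(Sigma) = 5·6 - (2)² = 26.
  Sigma^{-1} = (1/det) · [[d, -b], [-b, a]] = [[0.2308, -0.0769],
 [-0.0769, 0.1923]].

Step 3 — form the quadratic (x - mu)^T · Sigma^{-1} · (x - mu):
  Sigma^{-1} · (x - mu) = (-0.4615, 0.1538).
  (x - mu)^T · [Sigma^{-1} · (x - mu)] = (-2)·(-0.4615) + (0)·(0.1538) = 0.9231.

Step 4 — take square root: d = √(0.9231) ≈ 0.9608.

d(x, mu) = √(0.9231) ≈ 0.9608


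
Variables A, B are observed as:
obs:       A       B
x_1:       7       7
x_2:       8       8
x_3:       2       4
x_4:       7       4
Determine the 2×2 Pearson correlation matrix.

Step 1 — column means:
  mean(A) = (7 + 8 + 2 + 7) / 4 = 24/4 = 6
  mean(B) = (7 + 8 + 4 + 4) / 4 = 23/4 = 5.75

Step 2 — sample variances and covariances s[i,j] = (1/(n-1)) · Σ_k (x_{k,i} - mean_i) · (x_{k,j} - mean_j), with n-1 = 3:
  s[A,A] = ((1)·(1) + (2)·(2) + (-4)·(-4) + (1)·(1)) / 3 = 22/3 = 7.3333
  s[A,B] = ((1)·(1.25) + (2)·(2.25) + (-4)·(-1.75) + (1)·(-1.75)) / 3 = 11/3 = 3.6667
  s[B,B] = ((1.25)·(1.25) + (2.25)·(2.25) + (-1.75)·(-1.75) + (-1.75)·(-1.75)) / 3 = 12.75/3 = 4.25
  Sample standard deviations s_i = √(s[i,i]):
  s(A) = √(7.3333) = 2.708
  s(B) = √(4.25) = 2.0616

Step 3 — r_{ij} = s_{ij} / (s_i · s_j):
  r[A,A] = 1 (diagonal).
  r[A,B] = 3.6667 / (2.708 · 2.0616) = 3.6667 / 5.5827 = 0.6568
  r[B,B] = 1 (diagonal).

R is symmetric with unit diagonal. Assembling:

R = [[1, 0.6568],
 [0.6568, 1]]


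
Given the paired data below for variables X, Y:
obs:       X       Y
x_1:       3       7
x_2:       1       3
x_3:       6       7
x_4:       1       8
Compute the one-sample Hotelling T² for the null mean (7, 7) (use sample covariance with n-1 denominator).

Step 1 — sample mean vector:
  mean(X) = (3 + 1 + 6 + 1) / 4 = 11/4 = 2.75
  mean(Y) = (7 + 3 + 7 + 8) / 4 = 25/4 = 6.25
  x̄ = (2.75, 6.25),  deviation x̄ - mu_0 = (2.75, 6.25) - (7, 7) = (-4.25, -0.75).

Step 2 — sample covariance matrix, S[i,j] = (1/(n-1)) · Σ_k (x_{k,i} - mean_i) · (x_{k,j} - mean_j), divisor n-1 = 3:
  S[X,X] = ((0.25)·(0.25) + (-1.75)·(-1.75) + (3.25)·(3.25) + (-1.75)·(-1.75)) / 3 = 16.75/3 = 5.5833
  S[X,Y] = ((0.25)·(0.75) + (-1.75)·(-3.25) + (3.25)·(0.75) + (-1.75)·(1.75)) / 3 = 5.25/3 = 1.75
  S[Y,Y] = ((0.75)·(0.75) + (-3.25)·(-3.25) + (0.75)·(0.75) + (1.75)·(1.75)) / 3 = 14.75/3 = 4.9167
  S = [[5.5833, 1.75],
 [1.75, 4.9167]].

Step 3 — invert S. det(S) = 5.5833·4.9167 - (1.75)² = 24.3889.
  S^{-1} = (1/det) · [[d, -b], [-b, a]] = [[0.2016, -0.0718],
 [-0.0718, 0.2289]].

Step 4 — quadratic form (x̄ - mu_0)^T · S^{-1} · (x̄ - mu_0):
  S^{-1} · (x̄ - mu_0) = (-0.803, 0.1333),
  (x̄ - mu_0)^T · [...] = (-4.25)·(-0.803) + (-0.75)·(0.1333) = 3.3126.

Step 5 — scale by n: T² = 4 · 3.3126 = 13.2506.

T² ≈ 13.2506


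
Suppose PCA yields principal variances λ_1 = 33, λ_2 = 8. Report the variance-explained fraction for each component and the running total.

Step 1 — total variance = trace(Sigma) = Σ λ_i = 33 + 8 = 41.

Step 2 — fraction explained by component i = λ_i / Σ λ:
  PC1: 33/41 = 0.8049
  PC2: 8/41 = 0.1951

Step 3 — cumulative fraction after k components = (λ_1 + ... + λ_k) / Σ λ:
  k = 1: 33/41 = 0.8049
  k = 2: (33 + 8)/41 = 41/41 = 1

Summary (fraction, with percent):

explained: PC1 0.8049 (80.49%), PC2 0.1951 (19.51%);  cumulative: 0.8049, 1


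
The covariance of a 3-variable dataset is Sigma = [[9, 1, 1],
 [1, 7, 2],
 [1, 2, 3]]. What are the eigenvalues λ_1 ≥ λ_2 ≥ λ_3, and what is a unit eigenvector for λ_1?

Step 1 — characteristic polynomial p(λ) = det(λI - Sigma) = λ³ - tr·λ² + c_1·λ - det, where tr = trace, c_1 = sum of the principal 2×2 minors, det = det(Sigma):
  tr = 9 + 7 + 3 = 19,
  c_1 = (9·7 - (1)²) + (9·3 - (1)²) + (7·3 - (2)²) = 62 + 26 + 17 = 105,
  det = 9·(7·3 - (2)²) - (1)·((1)·3 - (2)·(1)) + (1)·((1)·(2) - 7·(1)) = 9·(17) - (1)·(1) + (1)·(-5) = 147.
  So p(λ) = λ³ - 19λ² + 105λ - 147.
Step 2 — look for an integer root (rational root theorem: any rational root is an integer divisor of 147). Testing λ = 7:
  p(7) = 343 - 931 + 735 - 147 = 0  ✓
  Dividing out (λ - 7): p(λ) = (λ - 7)(λ² - 12λ + 21).
Step 3 — remaining eigenvalues from the quadratic λ² - 12λ + 21 = 0:
  Δ = 12² - 4·21 = 144 - 84 = 60,  λ = (12 ± √60)/2 = (12 ± 7.746)/2 ≈ 9.873 or 2.127.
  Sorted: λ_1 = 9.873,  λ_2 = 7,  λ_3 = 2.127  (check: sum = 19 = tr ✓).

Step 4 — unit eigenvector for λ_1 ≈ 9.873: v spans the null space of (Sigma - λ_1 I), whose rows are
  r_1 = (-0.873, 1, 1),  r_2 = (1, -2.873, 2),  r_3 = (1, 2, -6.873).
  v is orthogonal to every row, so take v ∝ r_1 × r_2 = ((1)·(2) - (1)·(-2.873), (1)·(1) - (-0.873)·(2), (-0.873)·(-2.873) - (1)·(1)) ≈ (4.873, 2.746, 1.5081).
  Let u = (4.873, 2.746, 1.5081).
  ||u|| = √((4.873)² + (2.746)² + (1.5081)²) = √(33.5606) ≈ 5.7931,  v_1 = u/||u|| ≈ (0.8412, 0.474, 0.2603) (||v_1|| = 1).

λ_1 = 9.873,  λ_2 = 7,  λ_3 = 2.127;  v_1 ≈ (0.8412, 0.474, 0.2603)


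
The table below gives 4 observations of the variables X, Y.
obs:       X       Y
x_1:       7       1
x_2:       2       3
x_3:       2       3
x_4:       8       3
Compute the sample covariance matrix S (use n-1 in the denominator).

Step 1 — column means:
  mean(X) = (7 + 2 + 2 + 8) / 4 = 19/4 = 4.75
  mean(Y) = (1 + 3 + 3 + 3) / 4 = 10/4 = 2.5

Step 2 — sample covariance S[i,j] = (1/(n-1)) · Σ_k (x_{k,i} - mean_i) · (x_{k,j} - mean_j), with n-1 = 3.
  S[X,X] = ((2.25)·(2.25) + (-2.75)·(-2.75) + (-2.75)·(-2.75) + (3.25)·(3.25)) / 3 = 30.75/3 = 10.25
  S[X,Y] = ((2.25)·(-1.5) + (-2.75)·(0.5) + (-2.75)·(0.5) + (3.25)·(0.5)) / 3 = -4.5/3 = -1.5
  S[Y,Y] = ((-1.5)·(-1.5) + (0.5)·(0.5) + (0.5)·(0.5) + (0.5)·(0.5)) / 3 = 3/3 = 1

S is symmetric (S[j,i] = S[i,j]). Assembling:

S = [[10.25, -1.5],
 [-1.5, 1]]


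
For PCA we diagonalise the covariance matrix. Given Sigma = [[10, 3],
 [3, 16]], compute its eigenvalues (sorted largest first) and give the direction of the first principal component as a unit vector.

Step 1 — characteristic polynomial of 2×2 Sigma:
  det(Sigma - λI) = λ² - trace · λ + det = 0.
  trace = 10 + 16 = 26, det = 10·16 - (3)² = 151.
Step 2 — discriminant:
  Δ = trace² - 4·det = 676 - 604 = 72.
Step 3 — eigenvalues:
  λ = (trace ± √Δ)/2 = (26 ± 8.4853)/2,
  λ_1 = 17.2426,  λ_2 = 8.7574.

Step 4 — unit eigenvector for λ_1: solve (Sigma - λ_1 I)v = 0. First row:
  (10 - 17.2426)·v_x + (3)·v_y = 0, i.e. (-7.2426)·v_x + (3)·v_y = 0,
  so v ∝ (b, λ_1 - a) = (3, 7.2426) = u.
  ||u|| = √((3)² + (7.2426)²) = √(61.4558) ≈ 7.8394,
  v_1 = u/||u|| ≈ (0.3827, 0.9239) (||v_1|| = 1).

λ_1 = 17.2426,  λ_2 = 8.7574;  v_1 ≈ (0.3827, 0.9239)


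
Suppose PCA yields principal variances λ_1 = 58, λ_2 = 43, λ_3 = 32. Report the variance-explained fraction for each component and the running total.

Step 1 — total variance = trace(Sigma) = Σ λ_i = 58 + 43 + 32 = 133.

Step 2 — fraction explained by component i = λ_i / Σ λ:
  PC1: 58/133 = 0.4361
  PC2: 43/133 = 0.3233
  PC3: 32/133 = 0.2406

Step 3 — cumulative fraction after k components = (λ_1 + ... + λ_k) / Σ λ:
  k = 1: 58/133 = 0.4361
  k = 2: (58 + 43)/133 = 101/133 = 0.7594
  k = 3: (58 + 43 + 32)/133 = 133/133 = 1

Summary (fraction, with percent):

explained: PC1 0.4361 (43.61%), PC2 0.3233 (32.33%), PC3 0.2406 (24.06%);  cumulative: 0.4361, 0.7594, 1


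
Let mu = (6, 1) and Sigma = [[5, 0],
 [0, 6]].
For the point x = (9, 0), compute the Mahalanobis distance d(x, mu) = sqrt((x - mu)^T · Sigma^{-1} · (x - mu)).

Step 1 — centre the observation: (x - mu) = (3, -1).

Step 2 — invert Sigma. det(Sigma) = 5·6 - (0)² = 30.
  Sigma^{-1} = (1/det) · [[d, -b], [-b, a]] = [[0.2, 0],
 [0, 0.1667]].

Step 3 — form the quadratic (x - mu)^T · Sigma^{-1} · (x - mu):
  Sigma^{-1} · (x - mu) = (0.6, -0.1667).
  (x - mu)^T · [Sigma^{-1} · (x - mu)] = (3)·(0.6) + (-1)·(-0.1667) = 1.9667.

Step 4 — take square root: d = √(1.9667) ≈ 1.4024.

d(x, mu) = √(1.9667) ≈ 1.4024


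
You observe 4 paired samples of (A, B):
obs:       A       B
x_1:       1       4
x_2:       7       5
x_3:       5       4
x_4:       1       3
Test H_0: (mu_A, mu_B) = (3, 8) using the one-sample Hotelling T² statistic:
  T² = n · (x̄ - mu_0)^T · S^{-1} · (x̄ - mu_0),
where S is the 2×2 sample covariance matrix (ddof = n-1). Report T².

Step 1 — sample mean vector:
  mean(A) = (1 + 7 + 5 + 1) / 4 = 14/4 = 3.5
  mean(B) = (4 + 5 + 4 + 3) / 4 = 16/4 = 4
  x̄ = (3.5, 4),  deviation x̄ - mu_0 = (3.5, 4) - (3, 8) = (0.5, -4).

Step 2 — sample covariance matrix, S[i,j] = (1/(n-1)) · Σ_k (x_{k,i} - mean_i) · (x_{k,j} - mean_j), divisor n-1 = 3:
  S[A,A] = ((-2.5)·(-2.5) + (3.5)·(3.5) + (1.5)·(1.5) + (-2.5)·(-2.5)) / 3 = 27/3 = 9
  S[A,B] = ((-2.5)·(0) + (3.5)·(1) + (1.5)·(0) + (-2.5)·(-1)) / 3 = 6/3 = 2
  S[B,B] = ((0)·(0) + (1)·(1) + (0)·(0) + (-1)·(-1)) / 3 = 2/3 = 0.6667
  S = [[9, 2],
 [2, 0.6667]].

Step 3 — invert S. det(S) = 9·0.6667 - (2)² = 2.
  S^{-1} = (1/det) · [[d, -b], [-b, a]] = [[0.3333, -1],
 [-1, 4.5]].

Step 4 — quadratic form (x̄ - mu_0)^T · S^{-1} · (x̄ - mu_0):
  S^{-1} · (x̄ - mu_0) = (4.1667, -18.5),
  (x̄ - mu_0)^T · [...] = (0.5)·(4.1667) + (-4)·(-18.5) = 76.0833.

Step 5 — scale by n: T² = 4 · 76.0833 = 304.3333.

T² ≈ 304.3333


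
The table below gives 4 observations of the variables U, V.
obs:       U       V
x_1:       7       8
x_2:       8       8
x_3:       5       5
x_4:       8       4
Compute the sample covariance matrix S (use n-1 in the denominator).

Step 1 — column means:
  mean(U) = (7 + 8 + 5 + 8) / 4 = 28/4 = 7
  mean(V) = (8 + 8 + 5 + 4) / 4 = 25/4 = 6.25

Step 2 — sample covariance S[i,j] = (1/(n-1)) · Σ_k (x_{k,i} - mean_i) · (x_{k,j} - mean_j), with n-1 = 3.
  S[U,U] = ((0)·(0) + (1)·(1) + (-2)·(-2) + (1)·(1)) / 3 = 6/3 = 2
  S[U,V] = ((0)·(1.75) + (1)·(1.75) + (-2)·(-1.25) + (1)·(-2.25)) / 3 = 2/3 = 0.6667
  S[V,V] = ((1.75)·(1.75) + (1.75)·(1.75) + (-1.25)·(-1.25) + (-2.25)·(-2.25)) / 3 = 12.75/3 = 4.25

S is symmetric (S[j,i] = S[i,j]). Assembling:

S = [[2, 0.6667],
 [0.6667, 4.25]]


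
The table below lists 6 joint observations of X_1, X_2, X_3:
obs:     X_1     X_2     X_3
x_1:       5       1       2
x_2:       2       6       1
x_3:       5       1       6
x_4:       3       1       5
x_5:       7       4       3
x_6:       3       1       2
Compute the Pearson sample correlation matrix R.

Step 1 — column means:
  mean(X_1) = (5 + 2 + 5 + 3 + 7 + 3) / 6 = 25/6 = 4.1667
  mean(X_2) = (1 + 6 + 1 + 1 + 4 + 1) / 6 = 14/6 = 2.3333
  mean(X_3) = (2 + 1 + 6 + 5 + 3 + 2) / 6 = 19/6 = 3.1667

Step 2 — sample variances and covariances s[i,j] = (1/(n-1)) · Σ_k (x_{k,i} - mean_i) · (x_{k,j} - mean_j), with n-1 = 5:
  s[X_1,X_1] = ((0.8333)·(0.8333) + (-2.1667)·(-2.1667) + (0.8333)·(0.8333) + (-1.1667)·(-1.1667) + (2.8333)·(2.8333) + (-1.1667)·(-1.1667)) / 5 = 16.8333/5 = 3.3667
  s[X_1,X_2] = ((0.8333)·(-1.3333) + (-2.1667)·(3.6667) + (0.8333)·(-1.3333) + (-1.1667)·(-1.3333) + (2.8333)·(1.6667) + (-1.1667)·(-1.3333)) / 5 = -2.3333/5 = -0.4667
  s[X_1,X_3] = ((0.8333)·(-1.1667) + (-2.1667)·(-2.1667) + (0.8333)·(2.8333) + (-1.1667)·(1.8333) + (2.8333)·(-0.1667) + (-1.1667)·(-1.1667)) / 5 = 4.8333/5 = 0.9667
  s[X_2,X_2] = ((-1.3333)·(-1.3333) + (3.6667)·(3.6667) + (-1.3333)·(-1.3333) + (-1.3333)·(-1.3333) + (1.6667)·(1.6667) + (-1.3333)·(-1.3333)) / 5 = 23.3333/5 = 4.6667
  s[X_2,X_3] = ((-1.3333)·(-1.1667) + (3.6667)·(-2.1667) + (-1.3333)·(2.8333) + (-1.3333)·(1.8333) + (1.6667)·(-0.1667) + (-1.3333)·(-1.1667)) / 5 = -11.3333/5 = -2.2667
  s[X_3,X_3] = ((-1.1667)·(-1.1667) + (-2.1667)·(-2.1667) + (2.8333)·(2.8333) + (1.8333)·(1.8333) + (-0.1667)·(-0.1667) + (-1.1667)·(-1.1667)) / 5 = 18.8333/5 = 3.7667
  Sample standard deviations s_i = √(s[i,i]):
  s(X_1) = √(3.3667) = 1.8348
  s(X_2) = √(4.6667) = 2.1602
  s(X_3) = √(3.7667) = 1.9408

Step 3 — r_{ij} = s_{ij} / (s_i · s_j):
  r[X_1,X_1] = 1 (diagonal).
  r[X_1,X_2] = -0.4667 / (1.8348 · 2.1602) = -0.4667 / 3.9637 = -0.1177
  r[X_1,X_3] = 0.9667 / (1.8348 · 1.9408) = 0.9667 / 3.5611 = 0.2715
  r[X_2,X_2] = 1 (diagonal).
  r[X_2,X_3] = -2.2667 / (2.1602 · 1.9408) = -2.2667 / 4.1926 = -0.5406
  r[X_3,X_3] = 1 (diagonal).

R is symmetric with unit diagonal. Assembling:

R = [[1, -0.1177, 0.2715],
 [-0.1177, 1, -0.5406],
 [0.2715, -0.5406, 1]]


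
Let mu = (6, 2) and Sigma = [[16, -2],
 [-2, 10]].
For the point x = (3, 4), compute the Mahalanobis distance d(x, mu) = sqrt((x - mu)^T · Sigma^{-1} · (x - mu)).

Step 1 — centre the observation: (x - mu) = (-3, 2).

Step 2 — invert Sigma. det(Sigma) = 16·10 - (-2)² = 156.
  Sigma^{-1} = (1/det) · [[d, -b], [-b, a]] = [[0.0641, 0.0128],
 [0.0128, 0.1026]].

Step 3 — form the quadratic (x - mu)^T · Sigma^{-1} · (x - mu):
  Sigma^{-1} · (x - mu) = (-0.1667, 0.1667).
  (x - mu)^T · [Sigma^{-1} · (x - mu)] = (-3)·(-0.1667) + (2)·(0.1667) = 0.8333.

Step 4 — take square root: d = √(0.8333) ≈ 0.9129.

d(x, mu) = √(0.8333) ≈ 0.9129


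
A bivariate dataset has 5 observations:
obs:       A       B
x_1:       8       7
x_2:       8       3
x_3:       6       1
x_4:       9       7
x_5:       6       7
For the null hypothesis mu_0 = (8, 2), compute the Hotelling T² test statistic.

Step 1 — sample mean vector:
  mean(A) = (8 + 8 + 6 + 9 + 6) / 5 = 37/5 = 7.4
  mean(B) = (7 + 3 + 1 + 7 + 7) / 5 = 25/5 = 5
  x̄ = (7.4, 5),  deviation x̄ - mu_0 = (7.4, 5) - (8, 2) = (-0.6, 3).

Step 2 — sample covariance matrix, S[i,j] = (1/(n-1)) · Σ_k (x_{k,i} - mean_i) · (x_{k,j} - mean_j), divisor n-1 = 4:
  S[A,A] = ((0.6)·(0.6) + (0.6)·(0.6) + (-1.4)·(-1.4) + (1.6)·(1.6) + (-1.4)·(-1.4)) / 4 = 7.2/4 = 1.8
  S[A,B] = ((0.6)·(2) + (0.6)·(-2) + (-1.4)·(-4) + (1.6)·(2) + (-1.4)·(2)) / 4 = 6/4 = 1.5
  S[B,B] = ((2)·(2) + (-2)·(-2) + (-4)·(-4) + (2)·(2) + (2)·(2)) / 4 = 32/4 = 8
  S = [[1.8, 1.5],
 [1.5, 8]].

Step 3 — invert S. det(S) = 1.8·8 - (1.5)² = 12.15.
  S^{-1} = (1/det) · [[d, -b], [-b, a]] = [[0.6584, -0.1235],
 [-0.1235, 0.1481]].

Step 4 — quadratic form (x̄ - mu_0)^T · S^{-1} · (x̄ - mu_0):
  S^{-1} · (x̄ - mu_0) = (-0.7654, 0.5185),
  (x̄ - mu_0)^T · [...] = (-0.6)·(-0.7654) + (3)·(0.5185) = 2.0148.

Step 5 — scale by n: T² = 5 · 2.0148 = 10.0741.

T² ≈ 10.0741


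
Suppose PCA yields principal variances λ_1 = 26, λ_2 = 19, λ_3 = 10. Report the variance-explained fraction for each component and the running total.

Step 1 — total variance = trace(Sigma) = Σ λ_i = 26 + 19 + 10 = 55.

Step 2 — fraction explained by component i = λ_i / Σ λ:
  PC1: 26/55 = 0.4727
  PC2: 19/55 = 0.3455
  PC3: 10/55 = 0.1818

Step 3 — cumulative fraction after k components = (λ_1 + ... + λ_k) / Σ λ:
  k = 1: 26/55 = 0.4727
  k = 2: (26 + 19)/55 = 45/55 = 0.8182
  k = 3: (26 + 19 + 10)/55 = 55/55 = 1

Summary (fraction, with percent):

explained: PC1 0.4727 (47.27%), PC2 0.3455 (34.55%), PC3 0.1818 (18.18%);  cumulative: 0.4727, 0.8182, 1


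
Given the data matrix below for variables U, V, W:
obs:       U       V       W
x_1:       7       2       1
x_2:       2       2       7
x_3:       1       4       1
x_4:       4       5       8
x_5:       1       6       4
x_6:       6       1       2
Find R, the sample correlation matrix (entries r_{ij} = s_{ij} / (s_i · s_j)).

Step 1 — column means:
  mean(U) = (7 + 2 + 1 + 4 + 1 + 6) / 6 = 21/6 = 3.5
  mean(V) = (2 + 2 + 4 + 5 + 6 + 1) / 6 = 20/6 = 3.3333
  mean(W) = (1 + 7 + 1 + 8 + 4 + 2) / 6 = 23/6 = 3.8333

Step 2 — sample variances and covariances s[i,j] = (1/(n-1)) · Σ_k (x_{k,i} - mean_i) · (x_{k,j} - mean_j), with n-1 = 5:
  s[U,U] = ((3.5)·(3.5) + (-1.5)·(-1.5) + (-2.5)·(-2.5) + (0.5)·(0.5) + (-2.5)·(-2.5) + (2.5)·(2.5)) / 5 = 33.5/5 = 6.7
  s[U,V] = ((3.5)·(-1.3333) + (-1.5)·(-1.3333) + (-2.5)·(0.6667) + (0.5)·(1.6667) + (-2.5)·(2.6667) + (2.5)·(-2.3333)) / 5 = -16/5 = -3.2
  s[U,W] = ((3.5)·(-2.8333) + (-1.5)·(3.1667) + (-2.5)·(-2.8333) + (0.5)·(4.1667) + (-2.5)·(0.1667) + (2.5)·(-1.8333)) / 5 = -10.5/5 = -2.1
  s[V,V] = ((-1.3333)·(-1.3333) + (-1.3333)·(-1.3333) + (0.6667)·(0.6667) + (1.6667)·(1.6667) + (2.6667)·(2.6667) + (-2.3333)·(-2.3333)) / 5 = 19.3333/5 = 3.8667
  s[V,W] = ((-1.3333)·(-2.8333) + (-1.3333)·(3.1667) + (0.6667)·(-2.8333) + (1.6667)·(4.1667) + (2.6667)·(0.1667) + (-2.3333)·(-1.8333)) / 5 = 9.3333/5 = 1.8667
  s[W,W] = ((-2.8333)·(-2.8333) + (3.1667)·(3.1667) + (-2.8333)·(-2.8333) + (4.1667)·(4.1667) + (0.1667)·(0.1667) + (-1.8333)·(-1.8333)) / 5 = 46.8333/5 = 9.3667
  Sample standard deviations s_i = √(s[i,i]):
  s(U) = √(6.7) = 2.5884
  s(V) = √(3.8667) = 1.9664
  s(W) = √(9.3667) = 3.0605

Step 3 — r_{ij} = s_{ij} / (s_i · s_j):
  r[U,U] = 1 (diagonal).
  r[U,V] = -3.2 / (2.5884 · 1.9664) = -3.2 / 5.0899 = -0.6287
  r[U,W] = -2.1 / (2.5884 · 3.0605) = -2.1 / 7.9219 = -0.2651
  r[V,V] = 1 (diagonal).
  r[V,W] = 1.8667 / (1.9664 · 3.0605) = 1.8667 / 6.0181 = 0.3102
  r[W,W] = 1 (diagonal).

R is symmetric with unit diagonal. Assembling:

R = [[1, -0.6287, -0.2651],
 [-0.6287, 1, 0.3102],
 [-0.2651, 0.3102, 1]]


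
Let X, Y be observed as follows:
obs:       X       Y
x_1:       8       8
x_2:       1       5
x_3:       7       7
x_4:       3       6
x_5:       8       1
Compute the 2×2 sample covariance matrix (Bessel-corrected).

Step 1 — column means:
  mean(X) = (8 + 1 + 7 + 3 + 8) / 5 = 27/5 = 5.4
  mean(Y) = (8 + 5 + 7 + 6 + 1) / 5 = 27/5 = 5.4

Step 2 — sample covariance S[i,j] = (1/(n-1)) · Σ_k (x_{k,i} - mean_i) · (x_{k,j} - mean_j), with n-1 = 4.
  S[X,X] = ((2.6)·(2.6) + (-4.4)·(-4.4) + (1.6)·(1.6) + (-2.4)·(-2.4) + (2.6)·(2.6)) / 4 = 41.2/4 = 10.3
  S[X,Y] = ((2.6)·(2.6) + (-4.4)·(-0.4) + (1.6)·(1.6) + (-2.4)·(0.6) + (2.6)·(-4.4)) / 4 = -1.8/4 = -0.45
  S[Y,Y] = ((2.6)·(2.6) + (-0.4)·(-0.4) + (1.6)·(1.6) + (0.6)·(0.6) + (-4.4)·(-4.4)) / 4 = 29.2/4 = 7.3

S is symmetric (S[j,i] = S[i,j]). Assembling:

S = [[10.3, -0.45],
 [-0.45, 7.3]]


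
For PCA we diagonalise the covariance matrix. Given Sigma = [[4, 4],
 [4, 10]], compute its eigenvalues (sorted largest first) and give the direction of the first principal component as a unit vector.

Step 1 — characteristic polynomial of 2×2 Sigma:
  det(Sigma - λI) = λ² - trace · λ + det = 0.
  trace = 4 + 10 = 14, det = 4·10 - (4)² = 24.
Step 2 — discriminant:
  Δ = trace² - 4·det = 196 - 96 = 100.
Step 3 — eigenvalues:
  λ = (trace ± √Δ)/2 = (14 ± 10)/2,
  λ_1 = 12,  λ_2 = 2.

Step 4 — unit eigenvector for λ_1: solve (Sigma - λ_1 I)v = 0. First row:
  (4 - 12)·v_x + (4)·v_y = 0, i.e. (-8)·v_x + (4)·v_y = 0,
  so v ∝ (b, λ_1 - a) = (4, 8) = u.
  ||u|| = √((4)² + (8)²) = √(80) ≈ 8.9443,
  v_1 = u/||u|| ≈ (0.4472, 0.8944) (||v_1|| = 1).

λ_1 = 12,  λ_2 = 2;  v_1 ≈ (0.4472, 0.8944)


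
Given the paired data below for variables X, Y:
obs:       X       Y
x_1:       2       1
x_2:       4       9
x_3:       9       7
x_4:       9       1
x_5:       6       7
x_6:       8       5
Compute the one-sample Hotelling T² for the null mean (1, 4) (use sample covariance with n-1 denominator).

Step 1 — sample mean vector:
  mean(X) = (2 + 4 + 9 + 9 + 6 + 8) / 6 = 38/6 = 6.3333
  mean(Y) = (1 + 9 + 7 + 1 + 7 + 5) / 6 = 30/6 = 5
  x̄ = (6.3333, 5),  deviation x̄ - mu_0 = (6.3333, 5) - (1, 4) = (5.3333, 1).

Step 2 — sample covariance matrix, S[i,j] = (1/(n-1)) · Σ_k (x_{k,i} - mean_i) · (x_{k,j} - mean_j), divisor n-1 = 5:
  S[X,X] = ((-4.3333)·(-4.3333) + (-2.3333)·(-2.3333) + (2.6667)·(2.6667) + (2.6667)·(2.6667) + (-0.3333)·(-0.3333) + (1.6667)·(1.6667)) / 5 = 41.3333/5 = 8.2667
  S[X,Y] = ((-4.3333)·(-4) + (-2.3333)·(4) + (2.6667)·(2) + (2.6667)·(-4) + (-0.3333)·(2) + (1.6667)·(0)) / 5 = 2/5 = 0.4
  S[Y,Y] = ((-4)·(-4) + (4)·(4) + (2)·(2) + (-4)·(-4) + (2)·(2) + (0)·(0)) / 5 = 56/5 = 11.2
  S = [[8.2667, 0.4],
 [0.4, 11.2]].

Step 3 — invert S. det(S) = 8.2667·11.2 - (0.4)² = 92.4267.
  S^{-1} = (1/det) · [[d, -b], [-b, a]] = [[0.1212, -0.0043],
 [-0.0043, 0.0894]].

Step 4 — quadratic form (x̄ - mu_0)^T · S^{-1} · (x̄ - mu_0):
  S^{-1} · (x̄ - mu_0) = (0.642, 0.0664),
  (x̄ - mu_0)^T · [...] = (5.3333)·(0.642) + (1)·(0.0664) = 3.4901.

Step 5 — scale by n: T² = 6 · 3.4901 = 20.9406.

T² ≈ 20.9406
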